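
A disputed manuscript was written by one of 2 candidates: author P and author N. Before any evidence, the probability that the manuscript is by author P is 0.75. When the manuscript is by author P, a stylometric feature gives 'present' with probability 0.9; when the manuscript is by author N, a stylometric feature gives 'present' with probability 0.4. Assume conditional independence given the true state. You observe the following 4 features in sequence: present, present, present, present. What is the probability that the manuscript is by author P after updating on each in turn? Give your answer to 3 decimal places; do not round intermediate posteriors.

0.987

After 'present': P(author P) = 0.9·0.7500 / (0.9·0.7500 + 0.4·0.2500) ≈ 0.8710
After 'present': P(author P) = 0.9·0.8710 / (0.9·0.8710 + 0.4·0.1290) ≈ 0.9382
After 'present': P(author P) = 0.9·0.9382 / (0.9·0.9382 + 0.4·0.0618) ≈ 0.9716
After 'present': P(author P) = 0.9·0.9716 / (0.9·0.9716 + 0.4·0.0284) ≈ 0.9872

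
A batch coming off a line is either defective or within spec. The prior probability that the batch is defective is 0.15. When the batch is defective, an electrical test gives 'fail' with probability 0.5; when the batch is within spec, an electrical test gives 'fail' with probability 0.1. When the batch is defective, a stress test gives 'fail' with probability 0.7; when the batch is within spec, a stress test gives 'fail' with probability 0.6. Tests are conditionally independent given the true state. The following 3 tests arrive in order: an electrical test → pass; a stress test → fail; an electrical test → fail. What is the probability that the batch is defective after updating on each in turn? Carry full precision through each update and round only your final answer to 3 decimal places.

Apply Bayes' rule sequentially, carrying P(defective) forward.
After an electrical test='pass': P(defective) = 0.5·0.1500 / (0.5·0.1500 + 0.9·0.8500) ≈ 0.0893
After a stress test='fail': P(defective) = 0.7·0.0893 / (0.7·0.0893 + 0.6·0.9107) ≈ 0.1026
After an electrical test='fail': P(defective) = 0.5·0.1026 / (0.5·0.1026 + 0.1·0.8974) ≈ 0.3638

0.364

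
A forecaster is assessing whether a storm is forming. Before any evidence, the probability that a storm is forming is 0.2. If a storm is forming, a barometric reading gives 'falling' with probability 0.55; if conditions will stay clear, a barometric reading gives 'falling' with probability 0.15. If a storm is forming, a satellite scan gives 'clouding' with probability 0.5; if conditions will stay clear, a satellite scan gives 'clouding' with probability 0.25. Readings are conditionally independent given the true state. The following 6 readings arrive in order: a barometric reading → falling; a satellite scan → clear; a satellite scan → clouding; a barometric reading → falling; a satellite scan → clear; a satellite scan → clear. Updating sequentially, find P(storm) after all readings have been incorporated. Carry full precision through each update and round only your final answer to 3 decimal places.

Each posterior becomes the prior for the next update.
After a barometric reading='falling': P(storm) = 0.55·0.2000 / (0.55·0.2000 + 0.15·0.8000) ≈ 0.4783
After a satellite scan='clear': P(storm) = 0.5·0.4783 / (0.5·0.4783 + 0.75·0.5217) ≈ 0.3793
After a satellite scan='clouding': P(storm) = 0.5·0.3793 / (0.5·0.3793 + 0.25·0.6207) ≈ 0.5500
After a barometric reading='falling': P(storm) = 0.55·0.5500 / (0.55·0.5500 + 0.15·0.4500) ≈ 0.8176
After a satellite scan='clear': P(storm) = 0.5·0.8176 / (0.5·0.8176 + 0.75·0.1824) ≈ 0.7492
After a satellite scan='clear': P(storm) = 0.5·0.7492 / (0.5·0.7492 + 0.75·0.2508) ≈ 0.6657

0.666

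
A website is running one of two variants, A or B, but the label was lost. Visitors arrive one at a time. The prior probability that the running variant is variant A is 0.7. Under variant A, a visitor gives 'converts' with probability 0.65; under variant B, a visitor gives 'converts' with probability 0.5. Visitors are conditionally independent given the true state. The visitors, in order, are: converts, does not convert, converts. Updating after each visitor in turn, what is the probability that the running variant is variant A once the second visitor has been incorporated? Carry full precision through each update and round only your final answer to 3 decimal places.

0.680

After 'converts': P(A) = 0.65·0.7000 / (0.65·0.7000 + 0.5·0.3000) ≈ 0.7521
After 'does not convert': P(A) = 0.35·0.7521 / (0.35·0.7521 + 0.5·0.2479) ≈ 0.6798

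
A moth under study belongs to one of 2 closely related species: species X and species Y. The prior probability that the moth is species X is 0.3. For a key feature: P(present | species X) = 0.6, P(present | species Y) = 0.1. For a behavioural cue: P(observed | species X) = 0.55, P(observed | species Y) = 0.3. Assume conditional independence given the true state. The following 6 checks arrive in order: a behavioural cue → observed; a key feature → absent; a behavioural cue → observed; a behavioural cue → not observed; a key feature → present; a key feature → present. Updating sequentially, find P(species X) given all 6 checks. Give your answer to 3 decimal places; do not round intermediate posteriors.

0.937

Apply Bayes' rule sequentially, carrying P(species X) forward.
After a behavioural cue='observed': P(species X) = 0.55·0.3000 / (0.55·0.3000 + 0.3·0.7000) ≈ 0.4400
After a key feature='absent': P(species X) = 0.4·0.4400 / (0.4·0.4400 + 0.9·0.5600) ≈ 0.2588
After a behavioural cue='observed': P(species X) = 0.55·0.2588 / (0.55·0.2588 + 0.3·0.7412) ≈ 0.3903
After a behavioural cue='not observed': P(species X) = 0.45·0.3903 / (0.45·0.3903 + 0.7·0.6097) ≈ 0.2916
After a key feature='present': P(species X) = 0.6·0.2916 / (0.6·0.2916 + 0.1·0.7084) ≈ 0.7118
After a key feature='present': P(species X) = 0.6·0.7118 / (0.6·0.7118 + 0.1·0.2882) ≈ 0.9368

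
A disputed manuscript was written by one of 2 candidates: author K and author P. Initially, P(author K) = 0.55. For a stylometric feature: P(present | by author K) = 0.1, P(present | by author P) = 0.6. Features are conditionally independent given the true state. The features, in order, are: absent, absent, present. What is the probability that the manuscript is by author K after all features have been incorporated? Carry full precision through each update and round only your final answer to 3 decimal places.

0.508

After 'absent': P(author K) = 0.9·0.5500 / (0.9·0.5500 + 0.4·0.4500) ≈ 0.7333
After 'absent': P(author K) = 0.9·0.7333 / (0.9·0.7333 + 0.4·0.2667) ≈ 0.8609
After 'present': P(author K) = 0.1·0.8609 / (0.1·0.8609 + 0.6·0.1391) ≈ 0.5077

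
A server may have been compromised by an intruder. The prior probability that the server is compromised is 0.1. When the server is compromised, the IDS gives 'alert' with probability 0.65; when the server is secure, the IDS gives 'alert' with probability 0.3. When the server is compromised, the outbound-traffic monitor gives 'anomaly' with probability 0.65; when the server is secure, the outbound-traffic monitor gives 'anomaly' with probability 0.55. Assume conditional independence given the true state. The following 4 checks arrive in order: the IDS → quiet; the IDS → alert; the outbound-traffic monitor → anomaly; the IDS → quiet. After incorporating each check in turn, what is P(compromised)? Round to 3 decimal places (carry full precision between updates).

Each posterior becomes the prior for the next update.
After the IDS='quiet': P(compromised) = 0.35·0.1000 / (0.35·0.1000 + 0.7·0.9000) ≈ 0.0526
After the IDS='alert': P(compromised) = 0.65·0.0526 / (0.65·0.0526 + 0.3·0.9474) ≈ 0.1074
After the outbound-traffic monitor='anomaly': P(compromised) = 0.65·0.1074 / (0.65·0.1074 + 0.55·0.8926) ≈ 0.1245
After the IDS='quiet': P(compromised) = 0.35·0.1245 / (0.35·0.1245 + 0.7·0.8755) ≈ 0.0664

0.066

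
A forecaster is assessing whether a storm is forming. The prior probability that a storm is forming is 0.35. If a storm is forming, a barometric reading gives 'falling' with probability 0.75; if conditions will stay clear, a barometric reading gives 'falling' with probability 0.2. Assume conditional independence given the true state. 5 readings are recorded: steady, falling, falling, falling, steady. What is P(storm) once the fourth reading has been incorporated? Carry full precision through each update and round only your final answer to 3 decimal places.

0.899

After 'steady': P(storm) = 0.25·0.3500 / (0.25·0.3500 + 0.8·0.6500) ≈ 0.1440
After 'falling': P(storm) = 0.75·0.1440 / (0.75·0.1440 + 0.2·0.8560) ≈ 0.3869
After 'falling': P(storm) = 0.75·0.3869 / (0.75·0.3869 + 0.2·0.6131) ≈ 0.7029
After 'falling': P(storm) = 0.75·0.7029 / (0.75·0.7029 + 0.2·0.2971) ≈ 0.8987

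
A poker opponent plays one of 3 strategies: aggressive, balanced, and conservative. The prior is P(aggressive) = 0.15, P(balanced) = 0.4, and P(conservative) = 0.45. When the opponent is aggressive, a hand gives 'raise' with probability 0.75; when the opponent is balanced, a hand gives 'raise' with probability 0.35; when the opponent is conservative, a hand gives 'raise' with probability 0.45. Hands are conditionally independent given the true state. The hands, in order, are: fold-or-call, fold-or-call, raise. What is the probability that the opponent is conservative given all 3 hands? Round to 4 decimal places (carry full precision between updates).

Apply Bayes' rule sequentially, carrying P(conservative) forward.
After 'fold-or-call': normaliser = 0.25·0.1500 + 0.65·0.4000 + 0.55·0.4500; P(aggressive) ≈ 0.0688, P(balanced) ≈ 0.4771, P(conservative) ≈ 0.4541
After 'fold-or-call': normaliser = 0.25·0.0688 + 0.65·0.4771 + 0.55·0.4541; P(aggressive) ≈ 0.0298, P(balanced) ≈ 0.5374, P(conservative) ≈ 0.4328
After 'raise': normaliser = 0.75·0.0298 + 0.35·0.5374 + 0.45·0.4328; P(aggressive) ≈ 0.0552, P(balanced) ≈ 0.4641, P(conservative) ≈ 0.4807

0.4807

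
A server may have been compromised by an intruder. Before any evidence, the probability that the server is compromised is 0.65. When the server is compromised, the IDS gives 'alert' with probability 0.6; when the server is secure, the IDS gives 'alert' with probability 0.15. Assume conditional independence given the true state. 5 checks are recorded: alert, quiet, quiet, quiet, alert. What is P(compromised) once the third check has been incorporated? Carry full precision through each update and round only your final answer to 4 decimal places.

0.6219

Apply Bayes' rule sequentially, carrying P(compromised) forward.
After 'alert': P(compromised) = 0.6·0.6500 / (0.6·0.6500 + 0.15·0.3500) ≈ 0.8814
After 'quiet': P(compromised) = 0.4·0.8814 / (0.4·0.8814 + 0.85·0.1186) ≈ 0.7776
After 'quiet': P(compromised) = 0.4·0.7776 / (0.4·0.7776 + 0.85·0.2224) ≈ 0.6219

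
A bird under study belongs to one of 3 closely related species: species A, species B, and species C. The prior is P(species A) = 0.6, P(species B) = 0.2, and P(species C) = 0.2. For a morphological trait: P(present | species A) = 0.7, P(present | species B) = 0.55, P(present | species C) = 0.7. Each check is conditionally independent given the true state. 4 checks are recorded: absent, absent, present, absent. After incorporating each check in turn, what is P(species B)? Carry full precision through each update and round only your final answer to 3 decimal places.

0.399

After 'absent': normaliser = 0.3·0.6000 + 0.45·0.2000 + 0.3·0.2000; P(species A) ≈ 0.5455, P(species B) ≈ 0.2727, P(species C) ≈ 0.1818
After 'absent': normaliser = 0.3·0.5455 + 0.45·0.2727 + 0.3·0.1818; P(species A) ≈ 0.4800, P(species B) ≈ 0.3600, P(species C) ≈ 0.1600
After 'present': normaliser = 0.7·0.4800 + 0.55·0.3600 + 0.7·0.1600; P(species A) ≈ 0.5201, P(species B) ≈ 0.3065, P(species C) ≈ 0.1734
After 'absent': normaliser = 0.3·0.5201 + 0.45·0.3065 + 0.3·0.1734; P(species A) ≈ 0.4510, P(species B) ≈ 0.3987, P(species C) ≈ 0.1503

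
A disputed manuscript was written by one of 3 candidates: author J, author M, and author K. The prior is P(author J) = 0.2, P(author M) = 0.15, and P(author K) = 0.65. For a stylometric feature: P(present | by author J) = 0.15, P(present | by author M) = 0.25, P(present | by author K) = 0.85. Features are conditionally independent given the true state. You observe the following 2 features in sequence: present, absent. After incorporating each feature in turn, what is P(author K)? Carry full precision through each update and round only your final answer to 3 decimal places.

After 'present': normaliser = 0.15·0.2000 + 0.25·0.1500 + 0.85·0.6500; P(author J) ≈ 0.0484, P(author M) ≈ 0.0605, P(author K) ≈ 0.8911
After 'absent': normaliser = 0.85·0.0484 + 0.75·0.0605 + 0.15·0.8911; P(author J) ≈ 0.1868, P(author M) ≈ 0.2060, P(author K) ≈ 0.6071

0.607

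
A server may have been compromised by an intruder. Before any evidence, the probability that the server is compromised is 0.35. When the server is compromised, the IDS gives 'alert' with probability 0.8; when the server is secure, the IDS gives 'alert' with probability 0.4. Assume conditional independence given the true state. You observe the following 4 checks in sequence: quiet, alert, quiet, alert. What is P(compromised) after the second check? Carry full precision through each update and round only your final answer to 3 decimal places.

After 'quiet': P(compromised) = 0.2·0.3500 / (0.2·0.3500 + 0.6·0.6500) ≈ 0.1522
After 'alert': P(compromised) = 0.8·0.1522 / (0.8·0.1522 + 0.4·0.8478) ≈ 0.2642

0.264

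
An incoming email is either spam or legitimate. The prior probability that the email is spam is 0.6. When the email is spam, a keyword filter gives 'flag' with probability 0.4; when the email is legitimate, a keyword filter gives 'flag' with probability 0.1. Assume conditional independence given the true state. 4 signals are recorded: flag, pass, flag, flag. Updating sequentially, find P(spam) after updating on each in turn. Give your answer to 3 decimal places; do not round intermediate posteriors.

After 'flag': P(spam) = 0.4·0.6000 / (0.4·0.6000 + 0.1·0.4000) ≈ 0.8571
After 'pass': P(spam) = 0.6·0.8571 / (0.6·0.8571 + 0.9·0.1429) ≈ 0.8000
After 'flag': P(spam) = 0.4·0.8000 / (0.4·0.8000 + 0.1·0.2000) ≈ 0.9412
After 'flag': P(spam) = 0.4·0.9412 / (0.4·0.9412 + 0.1·0.0588) ≈ 0.9846

0.985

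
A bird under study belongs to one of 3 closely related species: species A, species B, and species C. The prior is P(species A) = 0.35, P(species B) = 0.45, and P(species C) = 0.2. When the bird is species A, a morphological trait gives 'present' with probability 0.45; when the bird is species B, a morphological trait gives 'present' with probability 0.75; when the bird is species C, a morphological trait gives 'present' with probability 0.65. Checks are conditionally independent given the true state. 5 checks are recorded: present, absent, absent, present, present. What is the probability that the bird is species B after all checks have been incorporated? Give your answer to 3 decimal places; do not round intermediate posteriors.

0.420

After 'present': normaliser = 0.45·0.3500 + 0.75·0.4500 + 0.65·0.2000; P(species A) ≈ 0.2520, P(species B) ≈ 0.5400, P(species C) ≈ 0.2080
After 'absent': normaliser = 0.55·0.2520 + 0.25·0.5400 + 0.35·0.2080; P(species A) ≈ 0.4001, P(species B) ≈ 0.3897, P(species C) ≈ 0.2102
After 'absent': normaliser = 0.55·0.4001 + 0.25·0.3897 + 0.35·0.2102; P(species A) ≈ 0.5627, P(species B) ≈ 0.2492, P(species C) ≈ 0.1881
After 'present': normaliser = 0.45·0.5627 + 0.75·0.2492 + 0.65·0.1881; P(species A) ≈ 0.4503, P(species B) ≈ 0.3323, P(species C) ≈ 0.2174
After 'present': normaliser = 0.45·0.4503 + 0.75·0.3323 + 0.65·0.2174; P(species A) ≈ 0.3416, P(species B) ≈ 0.4201, P(species C) ≈ 0.2382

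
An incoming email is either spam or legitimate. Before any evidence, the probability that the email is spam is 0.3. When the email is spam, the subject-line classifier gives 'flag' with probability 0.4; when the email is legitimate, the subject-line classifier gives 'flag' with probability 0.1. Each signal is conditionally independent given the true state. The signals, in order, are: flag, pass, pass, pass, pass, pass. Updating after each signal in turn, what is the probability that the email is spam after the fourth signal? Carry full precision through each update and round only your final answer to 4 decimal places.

After 'flag': P(spam) = 0.4·0.3000 / (0.4·0.3000 + 0.1·0.7000) ≈ 0.6316
After 'pass': P(spam) = 0.6·0.6316 / (0.6·0.6316 + 0.9·0.3684) ≈ 0.5333
After 'pass': P(spam) = 0.6·0.5333 / (0.6·0.5333 + 0.9·0.4667) ≈ 0.4324
After 'pass': P(spam) = 0.6·0.4324 / (0.6·0.4324 + 0.9·0.5676) ≈ 0.3368

0.3368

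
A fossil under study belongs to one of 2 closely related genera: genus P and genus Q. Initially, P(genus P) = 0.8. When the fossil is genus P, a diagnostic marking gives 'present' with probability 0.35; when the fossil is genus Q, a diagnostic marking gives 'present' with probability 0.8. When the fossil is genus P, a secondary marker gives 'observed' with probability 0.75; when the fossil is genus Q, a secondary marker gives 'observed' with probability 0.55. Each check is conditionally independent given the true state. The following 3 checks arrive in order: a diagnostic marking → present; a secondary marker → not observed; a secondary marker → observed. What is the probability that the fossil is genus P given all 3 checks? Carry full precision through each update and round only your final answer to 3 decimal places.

After a diagnostic marking='present': P(genus P) = 0.35·0.8000 / (0.35·0.8000 + 0.8·0.2000) ≈ 0.6364
After a secondary marker='not observed': P(genus P) = 0.25·0.6364 / (0.25·0.6364 + 0.45·0.3636) ≈ 0.4930
After a secondary marker='observed': P(genus P) = 0.75·0.4930 / (0.75·0.4930 + 0.55·0.5070) ≈ 0.5700

0.570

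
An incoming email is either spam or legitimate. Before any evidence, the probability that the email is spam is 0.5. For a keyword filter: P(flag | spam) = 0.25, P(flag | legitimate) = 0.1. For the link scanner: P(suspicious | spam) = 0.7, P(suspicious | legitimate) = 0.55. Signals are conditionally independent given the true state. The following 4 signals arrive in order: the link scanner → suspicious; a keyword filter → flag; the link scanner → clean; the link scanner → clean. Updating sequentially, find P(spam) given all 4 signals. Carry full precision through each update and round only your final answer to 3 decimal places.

After the link scanner='suspicious': P(spam) = 0.7·0.5000 / (0.7·0.5000 + 0.55·0.5000) ≈ 0.5600
After a keyword filter='flag': P(spam) = 0.25·0.5600 / (0.25·0.5600 + 0.1·0.4400) ≈ 0.7609
After the link scanner='clean': P(spam) = 0.3·0.7609 / (0.3·0.7609 + 0.45·0.2391) ≈ 0.6796
After the link scanner='clean': P(spam) = 0.3·0.6796 / (0.3·0.6796 + 0.45·0.3204) ≈ 0.5858

0.586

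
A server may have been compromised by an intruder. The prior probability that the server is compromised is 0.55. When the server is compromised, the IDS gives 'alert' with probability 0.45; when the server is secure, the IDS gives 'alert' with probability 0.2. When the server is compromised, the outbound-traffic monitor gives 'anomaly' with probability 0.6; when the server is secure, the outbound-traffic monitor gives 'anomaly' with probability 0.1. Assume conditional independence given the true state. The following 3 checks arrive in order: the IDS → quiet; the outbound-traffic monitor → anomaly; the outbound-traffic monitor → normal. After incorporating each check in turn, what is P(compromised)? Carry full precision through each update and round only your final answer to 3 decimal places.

After the IDS='quiet': P(compromised) = 0.55·0.5500 / (0.55·0.5500 + 0.8·0.4500) ≈ 0.4566
After the outbound-traffic monitor='anomaly': P(compromised) = 0.6·0.4566 / (0.6·0.4566 + 0.1·0.5434) ≈ 0.8345
After the outbound-traffic monitor='normal': P(compromised) = 0.4·0.8345 / (0.4·0.8345 + 0.9·0.1655) ≈ 0.6914

0.691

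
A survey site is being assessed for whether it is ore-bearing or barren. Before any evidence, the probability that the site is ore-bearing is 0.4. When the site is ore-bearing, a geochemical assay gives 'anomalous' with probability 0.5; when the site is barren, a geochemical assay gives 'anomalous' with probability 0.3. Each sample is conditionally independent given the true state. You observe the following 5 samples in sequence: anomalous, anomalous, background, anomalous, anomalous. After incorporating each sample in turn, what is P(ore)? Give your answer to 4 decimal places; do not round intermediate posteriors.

0.7861

After 'anomalous': P(ore) = 0.5·0.4000 / (0.5·0.4000 + 0.3·0.6000) ≈ 0.5263
After 'anomalous': P(ore) = 0.5·0.5263 / (0.5·0.5263 + 0.3·0.4737) ≈ 0.6494
After 'background': P(ore) = 0.5·0.6494 / (0.5·0.6494 + 0.7·0.3506) ≈ 0.5695
After 'anomalous': P(ore) = 0.5·0.5695 / (0.5·0.5695 + 0.3·0.4305) ≈ 0.6879
After 'anomalous': P(ore) = 0.5·0.6879 / (0.5·0.6879 + 0.3·0.3121) ≈ 0.7861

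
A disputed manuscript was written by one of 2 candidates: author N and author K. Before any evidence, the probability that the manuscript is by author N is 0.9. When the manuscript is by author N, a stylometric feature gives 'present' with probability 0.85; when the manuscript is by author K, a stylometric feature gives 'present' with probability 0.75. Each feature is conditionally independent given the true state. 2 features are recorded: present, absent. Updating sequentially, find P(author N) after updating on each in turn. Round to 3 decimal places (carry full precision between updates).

0.860

After 'present': P(author N) = 0.85·0.9000 / (0.85·0.9000 + 0.75·0.1000) ≈ 0.9107
After 'absent': P(author N) = 0.15·0.9107 / (0.15·0.9107 + 0.25·0.0893) ≈ 0.8596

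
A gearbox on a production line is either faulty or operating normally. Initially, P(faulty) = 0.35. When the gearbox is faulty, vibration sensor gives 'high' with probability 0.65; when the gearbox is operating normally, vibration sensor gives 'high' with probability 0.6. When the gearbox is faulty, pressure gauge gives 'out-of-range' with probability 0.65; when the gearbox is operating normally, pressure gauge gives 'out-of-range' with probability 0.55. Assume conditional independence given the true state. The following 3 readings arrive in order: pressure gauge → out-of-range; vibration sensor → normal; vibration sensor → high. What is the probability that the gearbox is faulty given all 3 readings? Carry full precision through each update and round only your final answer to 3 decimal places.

0.376

After pressure gauge='out-of-range': P(faulty) = 0.65·0.3500 / (0.65·0.3500 + 0.55·0.6500) ≈ 0.3889
After vibration sensor='normal': P(faulty) = 0.35·0.3889 / (0.35·0.3889 + 0.4·0.6111) ≈ 0.3577
After vibration sensor='high': P(faulty) = 0.65·0.3577 / (0.65·0.3577 + 0.6·0.6423) ≈ 0.3763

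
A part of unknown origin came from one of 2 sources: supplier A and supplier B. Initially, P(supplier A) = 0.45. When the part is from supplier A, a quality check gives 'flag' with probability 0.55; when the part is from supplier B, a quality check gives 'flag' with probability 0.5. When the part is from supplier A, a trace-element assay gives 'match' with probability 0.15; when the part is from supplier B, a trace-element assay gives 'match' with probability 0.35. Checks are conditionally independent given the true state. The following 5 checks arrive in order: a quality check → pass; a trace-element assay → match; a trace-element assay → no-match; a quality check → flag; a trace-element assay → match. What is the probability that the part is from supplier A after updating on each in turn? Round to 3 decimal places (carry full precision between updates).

0.163

After a quality check='pass': P(supplier A) = 0.45·0.4500 / (0.45·0.4500 + 0.5·0.5500) ≈ 0.4241
After a trace-element assay='match': P(supplier A) = 0.15·0.4241 / (0.15·0.4241 + 0.35·0.5759) ≈ 0.2399
After a trace-element assay='no-match': P(supplier A) = 0.85·0.2399 / (0.85·0.2399 + 0.65·0.7601) ≈ 0.2921
After a quality check='flag': P(supplier A) = 0.55·0.2921 / (0.55·0.2921 + 0.5·0.7079) ≈ 0.3122
After a trace-element assay='match': P(supplier A) = 0.15·0.3122 / (0.15·0.3122 + 0.35·0.6878) ≈ 0.1629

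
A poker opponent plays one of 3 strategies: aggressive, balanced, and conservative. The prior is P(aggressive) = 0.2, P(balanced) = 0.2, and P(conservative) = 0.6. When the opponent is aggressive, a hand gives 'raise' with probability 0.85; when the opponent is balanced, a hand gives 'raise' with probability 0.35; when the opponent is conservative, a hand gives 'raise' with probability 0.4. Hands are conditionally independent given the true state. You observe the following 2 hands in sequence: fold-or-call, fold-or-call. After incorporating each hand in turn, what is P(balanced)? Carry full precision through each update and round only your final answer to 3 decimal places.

0.277

After 'fold-or-call': normaliser = 0.15·0.2000 + 0.65·0.2000 + 0.6·0.6000; P(aggressive) ≈ 0.0577, P(balanced) ≈ 0.2500, P(conservative) ≈ 0.6923
After 'fold-or-call': normaliser = 0.15·0.0577 + 0.65·0.2500 + 0.6·0.6923; P(aggressive) ≈ 0.0148, P(balanced) ≈ 0.2770, P(conservative) ≈ 0.7082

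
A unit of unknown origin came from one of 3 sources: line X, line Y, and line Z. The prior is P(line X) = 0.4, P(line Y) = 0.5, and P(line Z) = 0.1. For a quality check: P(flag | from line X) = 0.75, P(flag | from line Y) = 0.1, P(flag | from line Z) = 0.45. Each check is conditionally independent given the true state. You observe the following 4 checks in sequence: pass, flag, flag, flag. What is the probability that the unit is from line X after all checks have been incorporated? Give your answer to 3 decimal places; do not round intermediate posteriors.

0.885

After 'pass': normaliser = 0.25·0.4000 + 0.9·0.5000 + 0.55·0.1000; P(line X) ≈ 0.1653, P(line Y) ≈ 0.7438, P(line Z) ≈ 0.0909
After 'flag': normaliser = 0.75·0.1653 + 0.1·0.7438 + 0.45·0.0909; P(line X) ≈ 0.5181, P(line Y) ≈ 0.3109, P(line Z) ≈ 0.1710
After 'flag': normaliser = 0.75·0.5181 + 0.1·0.3109 + 0.45·0.1710; P(line X) ≈ 0.7825, P(line Y) ≈ 0.0626, P(line Z) ≈ 0.1549
After 'flag': normaliser = 0.75·0.7825 + 0.1·0.0626 + 0.45·0.1549; P(line X) ≈ 0.8854, P(line Y) ≈ 0.0094, P(line Z) ≈ 0.1052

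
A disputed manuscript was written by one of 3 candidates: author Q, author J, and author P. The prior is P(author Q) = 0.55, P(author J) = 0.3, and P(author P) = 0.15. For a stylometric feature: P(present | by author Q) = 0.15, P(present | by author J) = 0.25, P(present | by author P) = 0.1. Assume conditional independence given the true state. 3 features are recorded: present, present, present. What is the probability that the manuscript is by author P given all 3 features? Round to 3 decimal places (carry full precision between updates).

0.022

After 'present': normaliser = 0.15·0.5500 + 0.25·0.3000 + 0.1·0.1500; P(author Q) ≈ 0.4783, P(author J) ≈ 0.4348, P(author P) ≈ 0.0870
After 'present': normaliser = 0.15·0.4783 + 0.25·0.4348 + 0.1·0.0870; P(author Q) ≈ 0.3793, P(author J) ≈ 0.5747, P(author P) ≈ 0.0460
After 'present': normaliser = 0.15·0.3793 + 0.25·0.5747 + 0.1·0.0460; P(author Q) ≈ 0.2773, P(author J) ≈ 0.7003, P(author P) ≈ 0.0224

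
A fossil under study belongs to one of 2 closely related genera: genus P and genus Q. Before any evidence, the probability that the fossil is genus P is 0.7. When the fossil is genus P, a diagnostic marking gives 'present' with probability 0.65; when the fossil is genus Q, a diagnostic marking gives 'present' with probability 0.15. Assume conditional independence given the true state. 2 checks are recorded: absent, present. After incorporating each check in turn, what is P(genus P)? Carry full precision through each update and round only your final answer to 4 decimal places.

0.8063

Apply Bayes' rule sequentially, carrying P(genus P) forward.
After 'absent': P(genus P) = 0.35·0.7000 / (0.35·0.7000 + 0.85·0.3000) ≈ 0.4900
After 'present': P(genus P) = 0.65·0.4900 / (0.65·0.4900 + 0.15·0.5100) ≈ 0.8063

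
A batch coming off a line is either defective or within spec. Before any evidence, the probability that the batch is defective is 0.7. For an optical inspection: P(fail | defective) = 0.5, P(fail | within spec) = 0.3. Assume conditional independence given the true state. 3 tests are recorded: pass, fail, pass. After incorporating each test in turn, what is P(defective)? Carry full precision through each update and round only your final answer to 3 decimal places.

0.665

After 'pass': P(defective) = 0.5·0.7000 / (0.5·0.7000 + 0.7·0.3000) ≈ 0.6250
After 'fail': P(defective) = 0.5·0.6250 / (0.5·0.6250 + 0.3·0.3750) ≈ 0.7353
After 'pass': P(defective) = 0.5·0.7353 / (0.5·0.7353 + 0.7·0.2647) ≈ 0.6649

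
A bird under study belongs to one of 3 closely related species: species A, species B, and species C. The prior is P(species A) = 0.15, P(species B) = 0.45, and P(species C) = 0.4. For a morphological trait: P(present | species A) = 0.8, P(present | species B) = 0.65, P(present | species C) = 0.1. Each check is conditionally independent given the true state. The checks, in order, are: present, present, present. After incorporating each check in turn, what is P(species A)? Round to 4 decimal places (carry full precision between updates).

0.3825

Each posterior becomes the prior for the next update.
After 'present': normaliser = 0.8·0.1500 + 0.65·0.4500 + 0.1·0.4000; P(species A) ≈ 0.2652, P(species B) ≈ 0.6464, P(species C) ≈ 0.0884
After 'present': normaliser = 0.8·0.2652 + 0.65·0.6464 + 0.1·0.0884; P(species A) ≈ 0.3309, P(species B) ≈ 0.6553, P(species C) ≈ 0.0138
After 'present': normaliser = 0.8·0.3309 + 0.65·0.6553 + 0.1·0.0138; P(species A) ≈ 0.3825, P(species B) ≈ 0.6155, P(species C) ≈ 0.0020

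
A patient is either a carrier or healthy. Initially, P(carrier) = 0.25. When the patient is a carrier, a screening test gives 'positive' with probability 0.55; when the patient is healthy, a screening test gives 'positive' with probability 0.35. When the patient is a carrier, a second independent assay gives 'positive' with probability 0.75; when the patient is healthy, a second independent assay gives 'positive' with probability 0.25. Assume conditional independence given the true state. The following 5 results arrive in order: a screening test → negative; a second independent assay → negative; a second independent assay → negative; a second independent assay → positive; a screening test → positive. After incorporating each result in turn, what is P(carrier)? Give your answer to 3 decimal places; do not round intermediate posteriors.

0.108

After a screening test='negative': P(carrier) = 0.45·0.2500 / (0.45·0.2500 + 0.65·0.7500) ≈ 0.1875
After a second independent assay='negative': P(carrier) = 0.25·0.1875 / (0.25·0.1875 + 0.75·0.8125) ≈ 0.0714
After a second independent assay='negative': P(carrier) = 0.25·0.0714 / (0.25·0.0714 + 0.75·0.9286) ≈ 0.0250
After a second independent assay='positive': P(carrier) = 0.75·0.0250 / (0.75·0.0250 + 0.25·0.9750) ≈ 0.0714
After a screening test='positive': P(carrier) = 0.55·0.0714 / (0.55·0.0714 + 0.35·0.9286) ≈ 0.1078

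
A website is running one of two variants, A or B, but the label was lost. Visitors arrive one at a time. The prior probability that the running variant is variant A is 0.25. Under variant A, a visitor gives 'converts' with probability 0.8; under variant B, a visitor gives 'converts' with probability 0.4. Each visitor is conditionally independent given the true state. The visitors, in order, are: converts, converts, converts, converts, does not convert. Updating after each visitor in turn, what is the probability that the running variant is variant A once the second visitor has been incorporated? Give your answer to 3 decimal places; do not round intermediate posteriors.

After 'converts': P(A) = 0.8·0.2500 / (0.8·0.2500 + 0.4·0.7500) ≈ 0.4000
After 'converts': P(A) = 0.8·0.4000 / (0.8·0.4000 + 0.4·0.6000) ≈ 0.5714

0.571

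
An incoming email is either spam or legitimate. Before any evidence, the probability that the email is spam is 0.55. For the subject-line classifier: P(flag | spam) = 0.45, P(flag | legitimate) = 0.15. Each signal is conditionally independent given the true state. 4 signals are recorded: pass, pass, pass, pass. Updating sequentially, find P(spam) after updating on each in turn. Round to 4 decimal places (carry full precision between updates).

After 'pass': P(spam) = 0.55·0.5500 / (0.55·0.5500 + 0.85·0.4500) ≈ 0.4416
After 'pass': P(spam) = 0.55·0.4416 / (0.55·0.4416 + 0.85·0.5584) ≈ 0.3385
After 'pass': P(spam) = 0.55·0.3385 / (0.55·0.3385 + 0.85·0.6615) ≈ 0.2488
After 'pass': P(spam) = 0.55·0.2488 / (0.55·0.2488 + 0.85·0.7512) ≈ 0.1764

0.1764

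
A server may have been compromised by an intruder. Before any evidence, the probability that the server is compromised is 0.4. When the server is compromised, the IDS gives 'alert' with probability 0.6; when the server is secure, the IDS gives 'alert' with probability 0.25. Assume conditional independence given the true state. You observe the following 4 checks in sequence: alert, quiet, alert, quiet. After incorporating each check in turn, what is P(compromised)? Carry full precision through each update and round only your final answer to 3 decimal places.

0.522

Apply Bayes' rule sequentially, carrying P(compromised) forward.
After 'alert': P(compromised) = 0.6·0.4000 / (0.6·0.4000 + 0.25·0.6000) ≈ 0.6154
After 'quiet': P(compromised) = 0.4·0.6154 / (0.4·0.6154 + 0.75·0.3846) ≈ 0.4604
After 'alert': P(compromised) = 0.6·0.4604 / (0.6·0.4604 + 0.25·0.5396) ≈ 0.6719
After 'quiet': P(compromised) = 0.4·0.6719 / (0.4·0.6719 + 0.75·0.3281) ≈ 0.5220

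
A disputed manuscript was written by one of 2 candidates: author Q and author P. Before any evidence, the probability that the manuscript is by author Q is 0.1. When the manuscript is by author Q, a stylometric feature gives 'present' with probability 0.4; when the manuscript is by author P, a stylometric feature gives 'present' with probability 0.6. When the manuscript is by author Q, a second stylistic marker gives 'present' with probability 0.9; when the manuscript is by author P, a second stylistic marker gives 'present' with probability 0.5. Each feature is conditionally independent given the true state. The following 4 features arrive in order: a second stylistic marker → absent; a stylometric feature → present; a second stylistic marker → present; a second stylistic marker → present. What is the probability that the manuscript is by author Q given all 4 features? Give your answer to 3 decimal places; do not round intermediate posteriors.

0.046

After a second stylistic marker='absent': P(author Q) = 0.1·0.1000 / (0.1·0.1000 + 0.5·0.9000) ≈ 0.0217
After a stylometric feature='present': P(author Q) = 0.4·0.0217 / (0.4·0.0217 + 0.6·0.9783) ≈ 0.0146
After a second stylistic marker='present': P(author Q) = 0.9·0.0146 / (0.9·0.0146 + 0.5·0.9854) ≈ 0.0260
After a second stylistic marker='present': P(author Q) = 0.9·0.0260 / (0.9·0.0260 + 0.5·0.9740) ≈ 0.0458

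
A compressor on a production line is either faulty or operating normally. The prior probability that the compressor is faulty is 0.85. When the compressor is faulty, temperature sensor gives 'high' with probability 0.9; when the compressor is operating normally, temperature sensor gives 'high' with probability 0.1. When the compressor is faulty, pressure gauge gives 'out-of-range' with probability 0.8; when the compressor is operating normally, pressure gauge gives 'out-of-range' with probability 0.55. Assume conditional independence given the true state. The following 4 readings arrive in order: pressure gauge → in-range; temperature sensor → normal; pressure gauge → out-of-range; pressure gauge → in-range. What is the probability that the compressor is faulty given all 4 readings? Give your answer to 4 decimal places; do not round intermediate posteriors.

0.1532

After pressure gauge='in-range': P(faulty) = 0.2·0.8500 / (0.2·0.8500 + 0.45·0.1500) ≈ 0.7158
After temperature sensor='normal': P(faulty) = 0.1·0.7158 / (0.1·0.7158 + 0.9·0.2842) ≈ 0.2186
After pressure gauge='out-of-range': P(faulty) = 0.8·0.2186 / (0.8·0.2186 + 0.55·0.7814) ≈ 0.2893
After pressure gauge='in-range': P(faulty) = 0.2·0.2893 / (0.2·0.2893 + 0.45·0.7107) ≈ 0.1532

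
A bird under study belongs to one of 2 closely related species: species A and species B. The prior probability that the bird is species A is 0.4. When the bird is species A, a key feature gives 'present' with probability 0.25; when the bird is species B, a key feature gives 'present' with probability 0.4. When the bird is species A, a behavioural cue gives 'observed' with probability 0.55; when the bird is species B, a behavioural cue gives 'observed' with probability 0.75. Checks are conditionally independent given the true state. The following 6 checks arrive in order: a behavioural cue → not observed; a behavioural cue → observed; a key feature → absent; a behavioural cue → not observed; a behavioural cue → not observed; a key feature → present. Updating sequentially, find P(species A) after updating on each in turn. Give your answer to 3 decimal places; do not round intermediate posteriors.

0.690

After a behavioural cue='not observed': P(species A) = 0.45·0.4000 / (0.45·0.4000 + 0.25·0.6000) ≈ 0.5455
After a behavioural cue='observed': P(species A) = 0.55·0.5455 / (0.55·0.5455 + 0.75·0.4545) ≈ 0.4681
After a key feature='absent': P(species A) = 0.75·0.4681 / (0.75·0.4681 + 0.6·0.5319) ≈ 0.5238
After a behavioural cue='not observed': P(species A) = 0.45·0.5238 / (0.45·0.5238 + 0.25·0.4762) ≈ 0.6644
After a behavioural cue='not observed': P(species A) = 0.45·0.6644 / (0.45·0.6644 + 0.25·0.3356) ≈ 0.7809
After a key feature='present': P(species A) = 0.25·0.7809 / (0.25·0.7809 + 0.4·0.2191) ≈ 0.6902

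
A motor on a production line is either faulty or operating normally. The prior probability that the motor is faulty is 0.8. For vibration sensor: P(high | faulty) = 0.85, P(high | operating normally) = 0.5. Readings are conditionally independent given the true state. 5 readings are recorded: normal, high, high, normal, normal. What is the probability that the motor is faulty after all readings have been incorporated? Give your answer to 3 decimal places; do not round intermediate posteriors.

0.238

After 'normal': P(faulty) = 0.15·0.8000 / (0.15·0.8000 + 0.5·0.2000) ≈ 0.5455
After 'high': P(faulty) = 0.85·0.5455 / (0.85·0.5455 + 0.5·0.4545) ≈ 0.6711
After 'high': P(faulty) = 0.85·0.6711 / (0.85·0.6711 + 0.5·0.3289) ≈ 0.7762
After 'normal': P(faulty) = 0.15·0.7762 / (0.15·0.7762 + 0.5·0.2238) ≈ 0.5099
After 'normal': P(faulty) = 0.15·0.5099 / (0.15·0.5099 + 0.5·0.4901) ≈ 0.2379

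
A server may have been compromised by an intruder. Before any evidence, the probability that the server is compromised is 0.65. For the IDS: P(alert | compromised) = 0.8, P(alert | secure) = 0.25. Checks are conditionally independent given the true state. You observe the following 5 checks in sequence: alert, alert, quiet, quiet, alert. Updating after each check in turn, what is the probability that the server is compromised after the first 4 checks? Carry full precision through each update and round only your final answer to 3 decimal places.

After 'alert': P(compromised) = 0.8·0.6500 / (0.8·0.6500 + 0.25·0.3500) ≈ 0.8560
After 'alert': P(compromised) = 0.8·0.8560 / (0.8·0.8560 + 0.25·0.1440) ≈ 0.9500
After 'quiet': P(compromised) = 0.2·0.9500 / (0.2·0.9500 + 0.75·0.0500) ≈ 0.8353
After 'quiet': P(compromised) = 0.2·0.8353 / (0.2·0.8353 + 0.75·0.1647) ≈ 0.5749

0.575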